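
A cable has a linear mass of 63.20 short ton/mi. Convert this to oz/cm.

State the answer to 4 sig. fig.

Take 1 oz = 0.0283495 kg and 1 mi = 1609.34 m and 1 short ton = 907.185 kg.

12.57 oz/cm

63.20 short ton/mi × 907.185 kg/short ton ÷ 1609.34 m/mi = 35.6258 kg/m
35.6258 kg/m ÷ 0.0283495 kg/oz × 0.01 m/cm = 12.5666 oz/cm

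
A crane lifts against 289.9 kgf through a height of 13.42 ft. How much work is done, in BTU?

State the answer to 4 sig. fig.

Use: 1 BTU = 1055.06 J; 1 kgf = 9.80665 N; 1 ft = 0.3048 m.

289.9 kgf × 9.80665 → 2842.95 N
13.42 ft × 0.3048 → 4.09042 m
W = F × d = 2842.95 N × 4.09042 m = 11628.9 J
11628.9 J ÷ (1055.06 J/BTU) = 11.022 BTU

11.02 BTU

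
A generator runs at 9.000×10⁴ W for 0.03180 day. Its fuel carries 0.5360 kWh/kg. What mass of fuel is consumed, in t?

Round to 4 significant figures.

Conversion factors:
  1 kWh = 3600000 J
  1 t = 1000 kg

0.03180 day → 2747.52 s
E = P × t = 90000 × 2747.52 = 2.47277×10⁸ J
0.5360 kWh/kg → 1.9296×10⁶ J/kg
m = E / e_s = 2.47277×10⁸ / 1.9296×10⁶ = 128.149 kg
In t: 128.149 / 1000 = 0.128149 t

0.1281 t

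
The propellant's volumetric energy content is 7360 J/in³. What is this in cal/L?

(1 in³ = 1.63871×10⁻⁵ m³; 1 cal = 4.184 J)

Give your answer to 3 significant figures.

7360 J/in³ ÷ 1.63871×10⁻⁵ m³/in³ = 4.49134×10⁸ J/m³
4.49134×10⁸ J/m³ ÷ 4.184 J/cal × 0.001 m³/L = 107346 cal/L

1.07×10⁵ cal/L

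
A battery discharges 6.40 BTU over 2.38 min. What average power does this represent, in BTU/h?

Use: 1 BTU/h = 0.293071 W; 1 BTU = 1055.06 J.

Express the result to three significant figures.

6.40 BTU × 1055.06 = 6752.38 J
2.38 min × 60 = 142.8 s
P = E / t = 6752.38 J / 142.8 s = 47.2856 W
47.2856 W ÷ (0.293071 W/BTU/h) = 161.345 BTU/h

161 BTU/h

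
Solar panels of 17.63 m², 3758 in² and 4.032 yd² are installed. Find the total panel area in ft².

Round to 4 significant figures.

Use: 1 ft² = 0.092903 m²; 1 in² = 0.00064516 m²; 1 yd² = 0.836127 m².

17.63 m² (already m²)
3758 in² × 0.00064516 = 2.42451 m²
4.032 yd² × 0.836127 = 3.37126 m²
Sum: 17.63 + 2.42451 + 3.37126 = 23.4258 m²
In ft²: 23.4258 / 0.092903 = 252.153 ft²

252.2 ft²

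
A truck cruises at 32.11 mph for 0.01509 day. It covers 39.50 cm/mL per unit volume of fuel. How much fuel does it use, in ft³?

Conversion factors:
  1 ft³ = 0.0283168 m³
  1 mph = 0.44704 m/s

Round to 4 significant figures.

1.673 ft³

32.11 mph → 14.3545 m/s
0.01509 day → 1303.78 s
d = v × t = 14.3545 × 1303.78 = 18715.1 m
39.50 cm/mL → 395000 m/m³
V = d / (distance per unit fuel) = 18715.1 / 395000 = 0.04738 m³
In ft³: 0.04738 / 0.0283168 = 1.67321 ft³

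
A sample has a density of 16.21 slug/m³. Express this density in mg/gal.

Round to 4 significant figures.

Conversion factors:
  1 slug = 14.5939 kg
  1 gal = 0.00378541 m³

8.955×10⁵ mg/gal

16.21 slug/m³ × 14.5939 kg/slug = 236.567 kg/m³
236.567 kg/m³ ÷ 10⁻⁶ kg/mg × 0.00378541 m³/gal = 895503 mg/gal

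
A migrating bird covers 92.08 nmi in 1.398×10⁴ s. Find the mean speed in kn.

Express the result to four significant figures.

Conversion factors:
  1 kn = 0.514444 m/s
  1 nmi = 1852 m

92.08 nmi × 1852 → 170532 m
v = d / t = 170532 m / 13980 s = 12.1983 m/s
12.1983 m/s ÷ (0.514444 m/s/kn) = 23.7116 kn

23.71 kn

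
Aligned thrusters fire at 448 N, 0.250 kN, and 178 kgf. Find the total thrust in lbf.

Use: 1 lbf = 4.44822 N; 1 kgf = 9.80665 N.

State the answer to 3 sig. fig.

448 N (already N)
0.250 kN × 1000 = 250 N
178 kgf × 9.80665 = 1745.58 N
Total: 448 + 250 + 1745.58 = 2443.58 N
In lbf: 2443.58 / 4.44822 = 549.339 lbf

549 lbf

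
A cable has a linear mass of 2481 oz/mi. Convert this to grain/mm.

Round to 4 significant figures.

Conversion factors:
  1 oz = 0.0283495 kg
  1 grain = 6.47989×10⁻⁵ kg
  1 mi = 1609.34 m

2481 oz/mi × 0.0283495 kg/oz ÷ 1609.34 m/mi = 0.0437043 kg/m
0.0437043 kg/m ÷ 6.47989×10⁻⁵ kg/grain × 0.001 m/mm = 0.674461 grain/mm

0.6745 grain/mm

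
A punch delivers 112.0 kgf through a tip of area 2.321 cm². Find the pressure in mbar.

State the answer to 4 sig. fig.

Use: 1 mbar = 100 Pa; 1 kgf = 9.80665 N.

112.0 kgf × 9.80665 = 1098.34 N
2.321 cm² × 0.0001 = 2.321×10⁻⁴ m²
P = F / A = 1098.34 N / 2.321×10⁻⁴ m² = 4.73218×10⁶ Pa
4.73218×10⁶ Pa ÷ (100 Pa/mbar) = 47321.8 mbar

4.732×10⁴ mbar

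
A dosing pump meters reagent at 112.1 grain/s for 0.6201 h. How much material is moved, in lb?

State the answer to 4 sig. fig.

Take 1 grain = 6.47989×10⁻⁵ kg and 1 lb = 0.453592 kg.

35.75 lb

112.1 grain/s → 0.00726396 kg/s
0.6201 h → 2232.36 s
m = ṁ × t = 0.00726396 × 2232.36 = 16.2158 kg
In lb: 16.2158 / 0.453592 = 35.7497 lb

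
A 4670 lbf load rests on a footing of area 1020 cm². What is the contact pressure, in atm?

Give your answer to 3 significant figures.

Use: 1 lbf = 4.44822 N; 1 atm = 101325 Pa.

4670 lbf × 4.44822 = 20773.2 N
1020 cm² × 0.0001 = 0.102 m²
P = F / A = 20773.2 N / 0.102 m² = 203659 Pa
203659 Pa ÷ (101325 Pa/atm) = 2.00996 atm

2.01 atm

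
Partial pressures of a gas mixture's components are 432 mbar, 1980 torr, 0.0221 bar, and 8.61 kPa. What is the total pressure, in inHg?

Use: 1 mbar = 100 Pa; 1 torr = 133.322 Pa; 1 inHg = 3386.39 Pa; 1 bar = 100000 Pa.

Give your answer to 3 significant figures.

432 mbar × 100 = 43200 Pa
1980 torr × 133.322 = 263978 Pa
0.0221 bar × 100000 = 2210 Pa
8.61 kPa × 1000 = 8610 Pa
Total: 43200 + 263978 + 2210 + 8610 = 317998 Pa
In inHg: 317998 / 3386.39 = 93.9047 inHg

93.9 inHg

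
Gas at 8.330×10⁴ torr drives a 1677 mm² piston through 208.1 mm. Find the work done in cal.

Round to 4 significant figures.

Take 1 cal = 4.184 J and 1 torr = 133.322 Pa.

8.330×10⁴ torr → 1.11057×10⁷ Pa
1677 mm² → 0.001677 m²
F = P × A = 1.11057×10⁷ × 0.001677 = 18624.3 N
208.1 mm → 0.2081 m
W = F × d = 18624.3 × 0.2081 = 3875.72 J
In cal: 3875.72 / 4.184 = 926.319 cal

926.3 cal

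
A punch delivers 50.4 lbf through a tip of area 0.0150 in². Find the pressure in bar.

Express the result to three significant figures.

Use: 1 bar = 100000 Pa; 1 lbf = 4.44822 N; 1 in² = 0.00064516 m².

50.4 lbf × 4.44822 = 224.19 N
0.0150 in² × 0.00064516 = 9.6774×10⁻⁶ m²
P = F / A = 224.19 N / 9.6774×10⁻⁶ m² = 2.31663×10⁷ Pa
2.31663×10⁷ Pa ÷ (100000 Pa/bar) = 231.663 bar

232 bar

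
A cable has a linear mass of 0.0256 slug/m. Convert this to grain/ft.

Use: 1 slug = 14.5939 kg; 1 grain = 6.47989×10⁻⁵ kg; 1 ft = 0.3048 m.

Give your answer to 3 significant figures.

0.0256 slug/m × 14.5939 kg/slug = 0.373604 kg/m
0.373604 kg/m ÷ 6.47989×10⁻⁵ kg/grain × 0.3048 m/ft = 1757.35 grain/ft

1760 grain/ft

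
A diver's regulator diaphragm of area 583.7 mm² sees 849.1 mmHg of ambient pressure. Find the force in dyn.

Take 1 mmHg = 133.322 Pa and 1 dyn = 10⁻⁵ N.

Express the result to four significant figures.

6.608×10⁶ dyn

849.1 mmHg × 133.322 → 113204 Pa
583.7 mm² × 10⁻⁶ → 5.837×10⁻⁴ m²
F = P × A = 113204 Pa × 5.837×10⁻⁴ m² = 66.0772 N
66.0772 N ÷ (10⁻⁵ N/dyn) = 6.60772×10⁶ dyn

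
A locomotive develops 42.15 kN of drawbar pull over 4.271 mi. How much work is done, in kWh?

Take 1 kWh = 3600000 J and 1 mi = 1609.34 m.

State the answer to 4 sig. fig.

42.15 kN × 1000 = 42150 N
4.271 mi × 1609.34 = 6873.49 m
W = F × d = 42150 N × 6873.49 m = 2.89718×10⁸ J
2.89718×10⁸ J ÷ (3600000 J/kWh) = 80.4772 kWh

80.48 kWh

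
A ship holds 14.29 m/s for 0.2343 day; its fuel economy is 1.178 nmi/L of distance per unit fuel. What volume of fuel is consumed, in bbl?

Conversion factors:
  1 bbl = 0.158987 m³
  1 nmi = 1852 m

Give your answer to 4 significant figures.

0.2343 day → 20243.5 s
d = v × t = 14.29 × 20243.5 = 289280 m
1.178 nmi/L → 2.18166×10⁶ m/m³
V = d / (distance per unit fuel) = 289280 / 2.18166×10⁶ = 0.132596 m³
In bbl: 0.132596 / 0.158987 = 0.834005 bbl

0.8340 bbl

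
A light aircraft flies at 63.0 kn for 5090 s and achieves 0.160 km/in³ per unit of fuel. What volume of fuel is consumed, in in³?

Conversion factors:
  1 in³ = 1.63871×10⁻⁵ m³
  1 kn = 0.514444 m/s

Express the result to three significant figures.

63.0 kn → 32.41 m/s
d = v × t = 32.41 × 5090 = 164967 m
0.160 km/in³ → 9.76378×10⁶ m/m³
V = d / (distance per unit fuel) = 164967 / 9.76378×10⁶ = 0.0168958 m³
In in³: 0.0168958 / 1.63871×10⁻⁵ = 1031.04 in³

1030 in³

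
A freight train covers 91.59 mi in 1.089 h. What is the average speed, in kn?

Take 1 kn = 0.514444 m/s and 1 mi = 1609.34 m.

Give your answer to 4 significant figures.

73.08 kn

91.59 mi × 1609.34 → 147399 m
1.089 h × 3600 → 3920.4 s
v = d / t = 147399 m / 3920.4 s = 37.5979 m/s
37.5979 m/s ÷ (0.514444 m/s/kn) = 73.0845 kn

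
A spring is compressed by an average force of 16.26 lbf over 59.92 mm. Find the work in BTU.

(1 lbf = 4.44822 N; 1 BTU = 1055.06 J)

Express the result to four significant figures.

0.004108 BTU

16.26 lbf × 4.44822 → 72.3281 N
59.92 mm × 0.001 → 0.05992 m
W = F × d = 72.3281 N × 0.05992 m = 4.3339 J
4.3339 J ÷ (1055.06 J/BTU) = 0.00410773 BTU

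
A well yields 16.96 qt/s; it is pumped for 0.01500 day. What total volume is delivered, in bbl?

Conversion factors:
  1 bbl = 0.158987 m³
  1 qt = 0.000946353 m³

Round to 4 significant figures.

130.8 bbl

16.96 qt/s → 0.0160501 m³/s
0.01500 day → 1296 s
V = Q × t = 0.0160501 × 1296 = 20.8009 m³
In bbl: 20.8009 / 0.158987 = 130.834 bbl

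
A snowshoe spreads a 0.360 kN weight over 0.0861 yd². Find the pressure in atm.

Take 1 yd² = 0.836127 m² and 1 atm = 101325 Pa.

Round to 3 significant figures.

0.360 kN × 1000 = 360 N
0.0861 yd² × 0.836127 = 0.0719905 m²
P = F / A = 360 N / 0.0719905 m² = 5000.66 Pa
5000.66 Pa ÷ (101325 Pa/atm) = 0.0493527 atm

0.0494 atm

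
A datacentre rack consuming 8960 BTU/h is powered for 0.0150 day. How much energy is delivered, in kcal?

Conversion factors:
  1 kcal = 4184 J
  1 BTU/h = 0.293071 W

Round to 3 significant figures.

813 kcal

8960 BTU/h × 0.293071 → 2625.92 W
0.0150 day × 86400 → 1296 s
E = P × t = 2625.92 W × 1296 s = 3.40319×10⁶ J
3.40319×10⁶ J ÷ (4184 J/kcal) = 813.382 kcal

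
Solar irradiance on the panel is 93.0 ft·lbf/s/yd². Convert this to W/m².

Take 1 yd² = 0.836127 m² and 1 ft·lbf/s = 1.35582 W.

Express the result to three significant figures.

93.0 ft·lbf/s/yd² × 1.35582 W/ft·lbf/s ÷ 0.836127 m²/yd² = 150.804 W/m²
150.804 W/m²  = 150.804 W/m²

151 W/m²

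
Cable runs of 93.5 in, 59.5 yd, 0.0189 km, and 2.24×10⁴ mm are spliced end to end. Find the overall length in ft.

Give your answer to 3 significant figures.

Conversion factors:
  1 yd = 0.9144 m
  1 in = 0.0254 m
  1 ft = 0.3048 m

322 ft

93.5 in × 0.0254 = 2.3749 m
59.5 yd × 0.9144 = 54.4068 m
0.0189 km × 1000 = 18.9 m
2.24×10⁴ mm × 0.001 = 22.4 m
Total: 2.3749 + 54.4068 + 18.9 + 22.4 = 98.0817 m
In ft: 98.0817 / 0.3048 = 321.79 ft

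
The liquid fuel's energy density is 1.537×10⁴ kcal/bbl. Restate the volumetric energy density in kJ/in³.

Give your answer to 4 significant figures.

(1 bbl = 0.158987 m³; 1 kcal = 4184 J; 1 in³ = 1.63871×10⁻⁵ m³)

1.537×10⁴ kcal/bbl × 4184 J/kcal ÷ 0.158987 m³/bbl = 4.04486×10⁸ J/m³
4.04486×10⁸ J/m³ ÷ 1000 J/kJ × 1.63871×10⁻⁵ m³/in³ = 6.62835 kJ/in³

6.628 kJ/in³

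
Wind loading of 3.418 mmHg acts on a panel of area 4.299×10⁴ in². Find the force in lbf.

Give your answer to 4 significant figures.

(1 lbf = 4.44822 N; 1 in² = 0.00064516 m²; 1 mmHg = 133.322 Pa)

2841 lbf

3.418 mmHg × 133.322 = 455.695 Pa
4.299×10⁴ in² × 0.00064516 = 27.7354 m²
F = P × A = 455.695 Pa × 27.7354 m² = 12638.9 N
12638.9 N ÷ (4.44822 N/lbf) = 2841.34 lbf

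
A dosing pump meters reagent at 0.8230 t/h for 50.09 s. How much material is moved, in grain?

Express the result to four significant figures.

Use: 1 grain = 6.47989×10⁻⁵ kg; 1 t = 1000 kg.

0.8230 t/h → 0.228611 kg/s
m = ṁ × t = 0.228611 × 50.09 = 11.4511 kg
In grain: 11.4511 / 6.47989×10⁻⁵ = 176718 grain

1.767×10⁵ grain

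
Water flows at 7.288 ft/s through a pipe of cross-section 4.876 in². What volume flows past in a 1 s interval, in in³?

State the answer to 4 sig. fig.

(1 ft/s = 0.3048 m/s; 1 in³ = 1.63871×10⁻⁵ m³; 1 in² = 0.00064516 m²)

7.288 ft/s × 0.3048 = 2.22138 m/s
4.876 in² × 0.00064516 = 0.0031458 m²
V = v × A × t = 2.22138 m/s × 0.0031458 m² × 1 s = 0.00698802 m³
0.00698802 m³ ÷ (1.63871×10⁻⁵ m³/in³) = 426.434 in³

426.4 in³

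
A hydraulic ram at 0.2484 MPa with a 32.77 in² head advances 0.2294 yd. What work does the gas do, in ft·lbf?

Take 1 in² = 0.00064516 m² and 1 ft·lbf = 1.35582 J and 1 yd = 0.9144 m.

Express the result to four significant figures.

0.2484 MPa → 248400 Pa
32.77 in² → 0.0211419 m²
F = P × A = 248400 × 0.0211419 = 5251.65 N
0.2294 yd → 0.209763 m
W = F × d = 5251.65 × 0.209763 = 1101.6 J
In ft·lbf: 1101.6 / 1.35582 = 812.497 ft·lbf

812.5 ft·lbf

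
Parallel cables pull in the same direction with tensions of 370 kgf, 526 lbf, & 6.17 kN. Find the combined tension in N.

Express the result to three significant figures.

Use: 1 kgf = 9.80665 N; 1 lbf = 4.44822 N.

1.21×10⁴ N

370 kgf × 9.80665 = 3628.46 N
526 lbf × 4.44822 = 2339.76 N
6.17 kN × 1000 = 6170 N
Sum: 3628.46 + 2339.76 + 6170 = 12138.2 N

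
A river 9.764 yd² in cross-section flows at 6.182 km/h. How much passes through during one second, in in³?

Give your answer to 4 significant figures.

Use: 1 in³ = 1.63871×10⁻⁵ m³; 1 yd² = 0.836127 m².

6.182 km/h × (1/3.6) = 1.71722 m/s
9.764 yd² × 0.836127 = 8.16394 m²
V = v × A × t = 1.71722 m/s × 8.16394 m² × 1 s = 14.0193 m³
14.0193 m³ ÷ (1.63871×10⁻⁵ m³/in³) = 855508 in³

8.555×10⁵ in³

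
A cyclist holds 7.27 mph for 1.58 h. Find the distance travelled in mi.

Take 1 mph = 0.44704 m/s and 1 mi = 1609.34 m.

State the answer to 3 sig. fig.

7.27 mph × 0.44704 = 3.24998 m/s
1.58 h × 3600 = 5688 s
d = v × t = 3.24998 m/s × 5688 s = 18485.9 m
18485.9 m ÷ (1609.34 m/mi) = 11.4866 mi

11.5 mi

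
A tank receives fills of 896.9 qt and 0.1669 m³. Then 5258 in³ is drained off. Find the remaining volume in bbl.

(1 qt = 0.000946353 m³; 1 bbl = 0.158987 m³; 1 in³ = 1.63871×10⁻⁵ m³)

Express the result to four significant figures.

5.847 bbl

896.9 qt × 0.000946353 → 0.848784 m³
0.1669 m³ (already m³)
5258 in³ × 1.63871×10⁻⁵ → 0.0861634 m³
Net: 0.848784 + 0.1669 − 0.0861634 = 0.929521 m³
In bbl: 0.929521 / 0.158987 = 5.84652 bbl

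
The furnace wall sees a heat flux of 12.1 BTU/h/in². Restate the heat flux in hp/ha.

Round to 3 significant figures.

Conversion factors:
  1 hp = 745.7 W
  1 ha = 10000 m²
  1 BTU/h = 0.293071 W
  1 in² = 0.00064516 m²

12.1 BTU/h/in² × 0.293071 W/BTU/h ÷ 0.00064516 m²/in² = 5496.56 W/m²
5496.56 W/m² ÷ 745.7 W/hp × 10000 m²/ha = 73710.1 hp/ha

7.37×10⁴ hp/ha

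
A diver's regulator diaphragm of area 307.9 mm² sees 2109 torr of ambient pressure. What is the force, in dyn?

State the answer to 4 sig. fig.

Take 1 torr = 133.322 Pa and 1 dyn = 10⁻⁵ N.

8.657×10⁶ dyn

2109 torr × 133.322 = 281176 Pa
307.9 mm² × 10⁻⁶ = 3.079×10⁻⁴ m²
F = P × A = 281176 Pa × 3.079×10⁻⁴ m² = 86.5741 N
86.5741 N ÷ (10⁻⁵ N/dyn) = 8.65741×10⁶ dyn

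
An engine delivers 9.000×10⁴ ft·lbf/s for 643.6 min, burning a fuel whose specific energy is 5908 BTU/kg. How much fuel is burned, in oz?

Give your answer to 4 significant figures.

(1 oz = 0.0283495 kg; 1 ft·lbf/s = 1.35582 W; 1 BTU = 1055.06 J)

9.000×10⁴ ft·lbf/s → 122024 W
643.6 min → 38616 s
E = P × t = 122024 × 38616 = 4.71208×10⁹ J
5908 BTU/kg → 6.23329×10⁶ J/kg
m = E / e_s = 4.71208×10⁹ / 6.23329×10⁶ = 755.954 kg
In oz: 755.954 / 0.0283495 = 26665.5 oz

2.667×10⁴ oz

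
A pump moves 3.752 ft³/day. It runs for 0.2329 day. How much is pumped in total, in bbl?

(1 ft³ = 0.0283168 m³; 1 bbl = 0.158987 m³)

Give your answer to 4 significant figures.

0.1556 bbl

3.752 ft³/day → 1.22968×10⁻⁶ m³/s
0.2329 day → 20122.6 s
V = Q × t = 1.22968×10⁻⁶ × 20122.6 = 0.0247444 m³
In bbl: 0.0247444 / 0.158987 = 0.155638 bbl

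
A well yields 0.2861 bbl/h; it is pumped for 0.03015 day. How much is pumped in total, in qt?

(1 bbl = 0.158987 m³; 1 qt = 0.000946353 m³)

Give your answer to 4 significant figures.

0.2861 bbl/h → 1.26351×10⁻⁵ m³/s
0.03015 day → 2604.96 s
V = Q × t = 1.26351×10⁻⁵ × 2604.96 = 0.0329139 m³
In qt: 0.0329139 / 0.000946353 = 34.7797 qt

34.78 qt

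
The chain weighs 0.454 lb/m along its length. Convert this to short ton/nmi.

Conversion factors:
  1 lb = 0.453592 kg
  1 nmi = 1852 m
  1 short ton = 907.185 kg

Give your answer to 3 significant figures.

0.454 lb/m × 0.453592 kg/lb = 0.205931 kg/m
0.205931 kg/m ÷ 907.185 kg/short ton × 1852 m/nmi = 0.420404 short ton/nmi

0.420 short ton/nmi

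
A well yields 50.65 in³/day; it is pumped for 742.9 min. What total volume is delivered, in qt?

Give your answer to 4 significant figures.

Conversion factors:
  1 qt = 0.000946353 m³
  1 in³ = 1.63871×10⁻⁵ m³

50.65 in³/day → 9.60656×10⁻⁹ m³/s
742.9 min → 44574 s
V = Q × t = 9.60656×10⁻⁹ × 44574 = 4.28203×10⁻⁴ m³
In qt: 4.28203×10⁻⁴ / 0.000946353 = 0.452477 qt

0.4525 qt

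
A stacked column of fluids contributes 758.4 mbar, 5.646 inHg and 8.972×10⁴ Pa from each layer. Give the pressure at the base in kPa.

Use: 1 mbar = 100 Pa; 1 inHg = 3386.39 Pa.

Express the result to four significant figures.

184.7 kPa

758.4 mbar × 100 = 75840 Pa
5.646 inHg × 3386.39 = 19119.6 Pa
8.972×10⁴ Pa (already Pa)
Sum: 75840 + 19119.6 + 89720 = 184680 Pa
In kPa: 184680 / 1000 = 184.68 kPa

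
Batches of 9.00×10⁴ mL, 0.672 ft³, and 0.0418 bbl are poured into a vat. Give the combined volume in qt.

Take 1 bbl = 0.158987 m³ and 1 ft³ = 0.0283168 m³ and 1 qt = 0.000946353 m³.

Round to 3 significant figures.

122 qt

9.00×10⁴ mL × 10⁻⁶ = 0.09 m³
0.672 ft³ × 0.0283168 = 0.0190289 m³
0.0418 bbl × 0.158987 = 0.00664566 m³
Sum: 0.09 + 0.0190289 + 0.00664566 = 0.115675 m³
In qt: 0.115675 / 0.000946353 = 122.232 qt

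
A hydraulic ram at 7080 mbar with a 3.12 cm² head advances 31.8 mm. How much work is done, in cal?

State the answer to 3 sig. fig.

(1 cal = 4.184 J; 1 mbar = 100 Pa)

7080 mbar → 708000 Pa
3.12 cm² → 3.12×10⁻⁴ m²
F = P × A = 708000 × 3.12×10⁻⁴ = 220.896 N
31.8 mm → 0.0318 m
W = F × d = 220.896 × 0.0318 = 7.02449 J
In cal: 7.02449 / 4.184 = 1.67889 cal

1.68 cal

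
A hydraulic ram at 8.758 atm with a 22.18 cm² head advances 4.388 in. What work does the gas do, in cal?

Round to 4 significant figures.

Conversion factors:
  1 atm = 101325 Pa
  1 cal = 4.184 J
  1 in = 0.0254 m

52.43 cal

8.758 atm → 887404 Pa
22.18 cm² → 0.002218 m²
F = P × A = 887404 × 0.002218 = 1968.26 N
4.388 in → 0.111455 m
W = F × d = 1968.26 × 0.111455 = 219.372 J
In cal: 219.372 / 4.184 = 52.4312 cal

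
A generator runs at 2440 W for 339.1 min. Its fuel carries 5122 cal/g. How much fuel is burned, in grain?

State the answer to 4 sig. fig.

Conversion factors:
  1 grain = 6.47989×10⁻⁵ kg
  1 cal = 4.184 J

3.575×10⁴ grain

339.1 min → 20346 s
E = P × t = 2440 × 20346 = 4.96442×10⁷ J
5122 cal/g → 2.14304×10⁷ J/kg
m = E / e_s = 4.96442×10⁷ / 2.14304×10⁷ = 2.31653 kg
In grain: 2.31653 / 6.47989×10⁻⁵ = 35749.5 grain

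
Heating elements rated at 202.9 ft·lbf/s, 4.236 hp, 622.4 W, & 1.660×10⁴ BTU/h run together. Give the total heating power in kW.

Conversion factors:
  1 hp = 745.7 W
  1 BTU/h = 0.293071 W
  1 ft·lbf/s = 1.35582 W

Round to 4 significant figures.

8.921 kW

202.9 ft·lbf/s × 1.35582 = 275.096 W
4.236 hp × 745.7 = 3158.79 W
622.4 W (already W)
1.660×10⁴ BTU/h × 0.293071 = 4864.98 W
Total: 275.096 + 3158.79 + 622.4 + 4864.98 = 8921.27 W
In kW: 8921.27 / 1000 = 8.92127 kW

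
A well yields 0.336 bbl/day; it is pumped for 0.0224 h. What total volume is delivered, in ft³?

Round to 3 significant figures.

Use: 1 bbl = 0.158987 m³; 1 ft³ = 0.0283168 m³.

0.336 bbl/day → 6.18283×10⁻⁷ m³/s
0.0224 h → 80.64 s
V = Q × t = 6.18283×10⁻⁷ × 80.64 = 4.98583×10⁻⁵ m³
In ft³: 4.98583×10⁻⁵ / 0.0283168 = 0.00176073 ft³

0.00176 ft³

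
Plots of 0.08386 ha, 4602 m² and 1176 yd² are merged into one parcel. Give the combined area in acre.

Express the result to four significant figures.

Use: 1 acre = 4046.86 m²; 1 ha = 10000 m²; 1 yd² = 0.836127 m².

0.08386 ha × 10000 = 838.6 m²
4602 m² (already m²)
1176 yd² × 0.836127 = 983.285 m²
Total: 838.6 + 4602 + 983.285 = 6423.88 m²
In acre: 6423.88 / 4046.86 = 1.58737 acre

1.587 acre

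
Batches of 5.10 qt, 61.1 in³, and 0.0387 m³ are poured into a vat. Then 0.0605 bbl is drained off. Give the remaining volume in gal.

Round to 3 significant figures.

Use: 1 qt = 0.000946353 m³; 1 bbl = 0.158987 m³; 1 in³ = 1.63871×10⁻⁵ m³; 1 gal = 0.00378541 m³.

5.10 qt × 0.000946353 = 0.0048264 m³
61.1 in³ × 1.63871×10⁻⁵ = 0.00100125 m³
0.0387 m³ (already m³)
0.0605 bbl × 0.158987 = 0.00961871 m³
Sum: 0.0048264 + 0.00100125 + 0.0387 − 0.00961871 = 0.0349089 m³
In gal: 0.0349089 / 0.00378541 = 9.22196 gal

9.22 gal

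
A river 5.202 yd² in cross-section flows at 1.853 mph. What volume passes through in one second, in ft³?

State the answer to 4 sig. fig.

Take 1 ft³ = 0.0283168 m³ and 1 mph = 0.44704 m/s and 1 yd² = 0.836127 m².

127.2 ft³

1.853 mph × 0.44704 = 0.828365 m/s
5.202 yd² × 0.836127 = 4.34953 m²
V = v × A × t = 0.828365 m/s × 4.34953 m² × 1 s = 3.603 m³
3.603 m³ ÷ (0.0283168 m³/ft³) = 127.239 ft³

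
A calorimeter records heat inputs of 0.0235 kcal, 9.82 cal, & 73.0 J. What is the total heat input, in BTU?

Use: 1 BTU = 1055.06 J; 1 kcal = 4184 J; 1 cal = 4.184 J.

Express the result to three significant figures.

0.201 BTU

0.0235 kcal × 4184 = 98.324 J
9.82 cal × 4.184 = 41.0869 J
73.0 J (already J)
Combined: 98.324 + 41.0869 + 73 = 212.411 J
In BTU: 212.411 / 1055.06 = 0.201326 BTU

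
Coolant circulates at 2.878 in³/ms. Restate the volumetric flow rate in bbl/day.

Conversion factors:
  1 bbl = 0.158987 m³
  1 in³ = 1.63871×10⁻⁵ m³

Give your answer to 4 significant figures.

2.878 in³/ms × 1.63871×10⁻⁵ m³/in³ ÷ 0.001 s/ms = 0.0471621 m³/s
0.0471621 m³/s ÷ 0.158987 m³/bbl × 86400 s/day = 25629.8 bbl/day

2.563×10⁴ bbl/day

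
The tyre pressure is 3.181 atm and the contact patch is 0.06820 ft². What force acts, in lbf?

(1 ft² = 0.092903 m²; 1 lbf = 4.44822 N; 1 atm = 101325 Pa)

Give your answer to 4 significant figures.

459.1 lbf

3.181 atm × 101325 = 322315 Pa
0.06820 ft² × 0.092903 = 0.00633598 m²
F = P × A = 322315 Pa × 0.00633598 m² = 2042.18 N
2042.18 N ÷ (4.44822 N/lbf) = 459.1 lbf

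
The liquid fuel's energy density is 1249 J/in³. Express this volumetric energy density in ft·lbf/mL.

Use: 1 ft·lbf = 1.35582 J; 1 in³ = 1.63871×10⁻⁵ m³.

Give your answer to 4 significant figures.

56.22 ft·lbf/mL

1249 J/in³ ÷ 1.63871×10⁻⁵ m³/in³ = 7.62185×10⁷ J/m³
7.62185×10⁷ J/m³ ÷ 1.35582 J/ft·lbf × 10⁻⁶ m³/mL = 56.2158 ft·lbf/mL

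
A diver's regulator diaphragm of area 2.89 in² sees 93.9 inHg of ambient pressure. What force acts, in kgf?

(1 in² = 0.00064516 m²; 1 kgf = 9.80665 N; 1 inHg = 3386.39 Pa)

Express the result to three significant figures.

93.9 inHg × 3386.39 = 317982 Pa
2.89 in² × 0.00064516 = 0.00186451 m²
F = P × A = 317982 Pa × 0.00186451 m² = 592.881 N
592.881 N ÷ (9.80665 N/kgf) = 60.457 kgf

60.5 kgf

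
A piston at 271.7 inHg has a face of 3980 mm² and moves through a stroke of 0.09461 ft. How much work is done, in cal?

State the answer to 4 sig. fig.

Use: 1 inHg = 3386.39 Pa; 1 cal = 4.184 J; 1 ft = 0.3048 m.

271.7 inHg → 920082 Pa
3980 mm² → 0.00398 m²
F = P × A = 920082 × 0.00398 = 3661.93 N
0.09461 ft → 0.0288371 m
W = F × d = 3661.93 × 0.0288371 = 105.599 J
In cal: 105.599 / 4.184 = 25.2388 cal

25.24 cal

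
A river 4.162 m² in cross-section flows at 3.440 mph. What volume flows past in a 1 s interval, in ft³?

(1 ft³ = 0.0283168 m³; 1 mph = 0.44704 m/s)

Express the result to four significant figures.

3.440 mph × 0.44704 → 1.53782 m/s
V = v × A × t = 1.53782 m/s × 4.162 m² × 1 s = 6.40041 m³
6.40041 m³ ÷ (0.0283168 m³/ft³) = 226.029 ft³

226.0 ft³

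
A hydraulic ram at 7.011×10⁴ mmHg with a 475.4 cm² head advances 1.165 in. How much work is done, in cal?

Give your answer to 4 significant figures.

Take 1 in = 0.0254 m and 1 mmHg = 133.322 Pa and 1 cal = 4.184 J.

7.011×10⁴ mmHg → 9.34721×10⁶ Pa
475.4 cm² → 0.04754 m²
F = P × A = 9.34721×10⁶ × 0.04754 = 444366 N
1.165 in → 0.029591 m
W = F × d = 444366 × 0.029591 = 13149.2 J
In cal: 13149.2 / 4.184 = 3142.73 cal

3143 cal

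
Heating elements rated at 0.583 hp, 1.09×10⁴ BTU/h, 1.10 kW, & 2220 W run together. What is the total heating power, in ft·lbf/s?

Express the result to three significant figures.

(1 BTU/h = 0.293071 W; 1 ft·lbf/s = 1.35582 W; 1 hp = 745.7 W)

5130 ft·lbf/s

0.583 hp × 745.7 → 434.743 W
1.09×10⁴ BTU/h × 0.293071 → 3194.47 W
1.10 kW × 1000 → 1100 W
2220 W (already W)
Sum: 434.743 + 3194.47 + 1100 + 2220 = 6949.21 W
In ft·lbf/s: 6949.21 / 1.35582 = 5125.47 ft·lbf/s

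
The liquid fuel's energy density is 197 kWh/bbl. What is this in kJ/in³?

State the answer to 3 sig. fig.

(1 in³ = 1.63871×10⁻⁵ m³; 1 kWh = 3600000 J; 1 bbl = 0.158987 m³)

197 kWh/bbl × 3600000 J/kWh ÷ 0.158987 m³/bbl = 4.46074×10⁹ J/m³
4.46074×10⁹ J/m³ ÷ 1000 J/kJ × 1.63871×10⁻⁵ m³/in³ = 73.0986 kJ/in³

73.1 kJ/in³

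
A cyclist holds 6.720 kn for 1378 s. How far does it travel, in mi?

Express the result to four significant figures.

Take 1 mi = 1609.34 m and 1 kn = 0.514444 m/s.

6.720 kn × 0.514444 → 3.45706 m/s
d = v × t = 3.45706 m/s × 1378 s = 4763.83 m
4763.83 m ÷ (1609.34 m/mi) = 2.96011 mi

2.960 mi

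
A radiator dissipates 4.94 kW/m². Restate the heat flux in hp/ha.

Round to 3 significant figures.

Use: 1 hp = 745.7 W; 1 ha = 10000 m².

6.62×10⁴ hp/ha

4.94 kW/m² × 1000 W/kW = 4940 W/m²
4940 W/m² ÷ 745.7 W/hp × 10000 m²/ha = 66246.5 hp/ha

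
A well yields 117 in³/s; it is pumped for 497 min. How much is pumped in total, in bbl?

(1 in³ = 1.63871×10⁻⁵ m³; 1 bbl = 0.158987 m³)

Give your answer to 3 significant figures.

360 bbl

117 in³/s → 0.00191729 m³/s
497 min → 29820 s
V = Q × t = 0.00191729 × 29820 = 57.1736 m³
In bbl: 57.1736 / 0.158987 = 359.612 bbl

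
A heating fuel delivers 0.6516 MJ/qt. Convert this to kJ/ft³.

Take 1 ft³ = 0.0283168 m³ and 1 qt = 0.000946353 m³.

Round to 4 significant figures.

0.6516 MJ/qt × 1000000 J/MJ ÷ 0.000946353 m³/qt = 6.88538×10⁸ J/m³
6.88538×10⁸ J/m³ ÷ 1000 J/kJ × 0.0283168 m³/ft³ = 19497.2 kJ/ft³

1.950×10⁴ kJ/ft³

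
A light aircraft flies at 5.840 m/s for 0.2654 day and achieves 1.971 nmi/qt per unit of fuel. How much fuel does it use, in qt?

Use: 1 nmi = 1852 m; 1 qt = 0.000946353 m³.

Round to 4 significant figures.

0.2654 day → 22930.6 s
d = v × t = 5.84 × 22930.6 = 133915 m
1.971 nmi/qt → 3.85722×10⁶ m/m³
V = d / (distance per unit fuel) = 133915 / 3.85722×10⁶ = 0.034718 m³
In qt: 0.034718 / 0.000946353 = 36.6861 qt

36.69 qt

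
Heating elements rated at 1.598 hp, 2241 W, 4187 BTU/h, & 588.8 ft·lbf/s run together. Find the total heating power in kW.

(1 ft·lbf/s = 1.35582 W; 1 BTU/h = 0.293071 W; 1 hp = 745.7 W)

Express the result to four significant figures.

1.598 hp × 745.7 = 1191.63 W
2241 W (already W)
4187 BTU/h × 0.293071 = 1227.09 W
588.8 ft·lbf/s × 1.35582 = 798.307 W
Combined: 1191.63 + 2241 + 1227.09 + 798.307 = 5458.03 W
In kW: 5458.03 / 1000 = 5.45803 kW

5.458 kW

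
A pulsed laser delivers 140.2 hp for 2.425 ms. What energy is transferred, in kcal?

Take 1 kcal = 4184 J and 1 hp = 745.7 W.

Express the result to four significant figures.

0.06059 kcal

140.2 hp × 745.7 = 104547 W
2.425 ms × 0.001 = 0.002425 s
E = P × t = 104547 W × 0.002425 s = 253.526 J
253.526 J ÷ (4184 J/kcal) = 0.0605942 kcal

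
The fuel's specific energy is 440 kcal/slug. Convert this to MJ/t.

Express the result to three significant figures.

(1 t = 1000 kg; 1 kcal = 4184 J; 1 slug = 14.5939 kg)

126 MJ/t

440 kcal/slug × 4184 J/kcal ÷ 14.5939 kg/slug = 126146 J/kg
126146 J/kg ÷ 1000000 J/MJ × 1000 kg/t = 126.146 MJ/t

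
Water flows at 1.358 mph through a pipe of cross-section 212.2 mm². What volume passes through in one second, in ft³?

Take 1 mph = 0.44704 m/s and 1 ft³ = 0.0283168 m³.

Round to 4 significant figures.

1.358 mph × 0.44704 = 0.60708 m/s
212.2 mm² × 10⁻⁶ = 2.122×10⁻⁴ m²
V = v × A × t = 0.60708 m/s × 2.122×10⁻⁴ m² × 1 s = 1.28822×10⁻⁴ m³
1.28822×10⁻⁴ m³ ÷ (0.0283168 m³/ft³) = 0.00454931 ft³

0.004549 ft³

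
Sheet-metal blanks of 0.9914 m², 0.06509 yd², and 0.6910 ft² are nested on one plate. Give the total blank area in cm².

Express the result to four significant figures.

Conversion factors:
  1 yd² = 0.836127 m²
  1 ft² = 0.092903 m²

1.110×10⁴ cm²

0.9914 m² (already m²)
0.06509 yd² × 0.836127 → 0.0544235 m²
0.6910 ft² × 0.092903 → 0.064196 m²
Total: 0.9914 + 0.0544235 + 0.064196 = 1.11002 m²
In cm²: 1.11002 / 0.0001 = 11100.2 cm²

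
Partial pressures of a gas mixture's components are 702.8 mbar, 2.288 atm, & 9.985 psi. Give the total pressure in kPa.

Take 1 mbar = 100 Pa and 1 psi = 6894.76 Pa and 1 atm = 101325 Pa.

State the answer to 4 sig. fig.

371.0 kPa

702.8 mbar × 100 = 70280 Pa
2.288 atm × 101325 = 231832 Pa
9.985 psi × 6894.76 = 68844.2 Pa
Total: 70280 + 231832 + 68844.2 = 370956 Pa
In kPa: 370956 / 1000 = 370.956 kPa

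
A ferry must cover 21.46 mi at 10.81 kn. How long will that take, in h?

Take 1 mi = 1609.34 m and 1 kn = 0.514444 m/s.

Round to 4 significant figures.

21.46 mi × 1609.34 = 34536.4 m
10.81 kn × 0.514444 = 5.56114 m/s
t = d / v = 34536.4 m / 5.56114 m/s = 6210.31 s
6210.31 s ÷ (3600 s/h) = 1.72509 h

1.725 h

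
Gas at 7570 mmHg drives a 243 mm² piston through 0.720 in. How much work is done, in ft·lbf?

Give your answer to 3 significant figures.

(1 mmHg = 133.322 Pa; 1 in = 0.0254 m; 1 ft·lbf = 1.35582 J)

7570 mmHg → 1.00925×10⁶ Pa
243 mm² → 2.43×10⁻⁴ m²
F = P × A = 1.00925×10⁶ × 2.43×10⁻⁴ = 245.248 N
0.720 in → 0.018288 m
W = F × d = 245.248 × 0.018288 = 4.4851 J
In ft·lbf: 4.4851 / 1.35582 = 3.30803 ft·lbf

3.31 ft·lbf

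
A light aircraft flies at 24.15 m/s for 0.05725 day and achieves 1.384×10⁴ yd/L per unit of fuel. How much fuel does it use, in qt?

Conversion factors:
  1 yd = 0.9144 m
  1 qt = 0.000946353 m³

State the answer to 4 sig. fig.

9.974 qt

0.05725 day → 4946.4 s
d = v × t = 24.15 × 4946.4 = 119456 m
1.384×10⁴ yd/L → 1.26553×10⁷ m/m³
V = d / (distance per unit fuel) = 119456 / 1.26553×10⁷ = 0.00943921 m³
In qt: 0.00943921 / 0.000946353 = 9.9743 qt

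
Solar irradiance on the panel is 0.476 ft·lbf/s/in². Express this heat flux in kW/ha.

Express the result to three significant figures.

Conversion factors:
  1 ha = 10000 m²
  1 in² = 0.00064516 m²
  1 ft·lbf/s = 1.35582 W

0.476 ft·lbf/s/in² × 1.35582 W/ft·lbf/s ÷ 0.00064516 m²/in² = 1000.33 W/m²
1000.33 W/m² ÷ 1000 W/kW × 10000 m²/ha = 10003.3 kW/ha

1.00×10⁴ kW/ha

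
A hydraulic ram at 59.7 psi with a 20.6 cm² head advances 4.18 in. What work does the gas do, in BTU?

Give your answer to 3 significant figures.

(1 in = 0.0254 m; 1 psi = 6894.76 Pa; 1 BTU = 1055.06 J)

0.0853 BTU

59.7 psi → 411617 Pa
20.6 cm² → 0.00206 m²
F = P × A = 411617 × 0.00206 = 847.931 N
4.18 in → 0.106172 m
W = F × d = 847.931 × 0.106172 = 90.0265 J
In BTU: 90.0265 / 1055.06 = 0.0853283 BTU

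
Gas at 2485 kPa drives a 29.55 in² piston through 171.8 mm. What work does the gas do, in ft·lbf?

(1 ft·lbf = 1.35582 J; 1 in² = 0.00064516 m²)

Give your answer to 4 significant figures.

2485 kPa → 2.485×10⁶ Pa
29.55 in² → 0.0190645 m²
F = P × A = 2.485×10⁶ × 0.0190645 = 47375.3 N
171.8 mm → 0.1718 m
W = F × d = 47375.3 × 0.1718 = 8139.08 J
In ft·lbf: 8139.08 / 1.35582 = 6003.07 ft·lbf

6003 ft·lbf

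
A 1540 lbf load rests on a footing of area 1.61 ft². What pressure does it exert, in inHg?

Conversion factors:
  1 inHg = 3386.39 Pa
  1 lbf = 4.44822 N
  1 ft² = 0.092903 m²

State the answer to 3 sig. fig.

13.5 inHg

1540 lbf × 4.44822 = 6850.26 N
1.61 ft² × 0.092903 = 0.149574 m²
P = F / A = 6850.26 N / 0.149574 m² = 45798.5 Pa
45798.5 Pa ÷ (3386.39 Pa/inHg) = 13.5243 inHg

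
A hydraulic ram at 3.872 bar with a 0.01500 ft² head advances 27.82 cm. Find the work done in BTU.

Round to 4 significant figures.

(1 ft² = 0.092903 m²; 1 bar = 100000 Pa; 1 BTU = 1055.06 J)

0.1423 BTU

3.872 bar → 387200 Pa
0.01500 ft² → 0.00139354 m²
F = P × A = 387200 × 0.00139354 = 539.579 N
27.82 cm → 0.2782 m
W = F × d = 539.579 × 0.2782 = 150.111 J
In BTU: 150.111 / 1055.06 = 0.142277 BTU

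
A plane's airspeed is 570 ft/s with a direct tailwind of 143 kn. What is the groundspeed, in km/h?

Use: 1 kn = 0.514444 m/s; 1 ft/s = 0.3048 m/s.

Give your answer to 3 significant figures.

570 ft/s × 0.3048 = 173.736 m/s
143 kn × 0.514444 = 73.5655 m/s
Total: 173.736 + 73.5655 = 247.301 m/s
In km/h: 247.301 / (1/3.6) = 890.284 km/h

890 km/h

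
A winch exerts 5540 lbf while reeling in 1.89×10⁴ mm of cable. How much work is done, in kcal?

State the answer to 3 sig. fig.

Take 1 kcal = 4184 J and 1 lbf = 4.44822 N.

111 kcal

5540 lbf × 4.44822 → 24643.1 N
1.89×10⁴ mm × 0.001 → 18.9 m
W = F × d = 24643.1 N × 18.9 m = 465755 J
465755 J ÷ (4184 J/kcal) = 111.318 kcal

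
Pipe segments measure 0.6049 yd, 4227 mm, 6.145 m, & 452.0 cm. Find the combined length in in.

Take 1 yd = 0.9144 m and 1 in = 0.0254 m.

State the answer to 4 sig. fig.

0.6049 yd × 0.9144 → 0.553121 m
4227 mm × 0.001 → 4.227 m
6.145 m (already m)
452.0 cm × 0.01 → 4.52 m
Sum: 0.553121 + 4.227 + 6.145 + 4.52 = 15.4451 m
In in: 15.4451 / 0.0254 = 608.075 in

608.1 in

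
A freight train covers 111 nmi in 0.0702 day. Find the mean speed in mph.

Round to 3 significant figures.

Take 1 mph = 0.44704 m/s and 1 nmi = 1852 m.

75.8 mph

111 nmi × 1852 = 205572 m
0.0702 day × 86400 = 6065.28 s
v = d / t = 205572 m / 6065.28 s = 33.8932 m/s
33.8932 m/s ÷ (0.44704 m/s/mph) = 75.8169 mph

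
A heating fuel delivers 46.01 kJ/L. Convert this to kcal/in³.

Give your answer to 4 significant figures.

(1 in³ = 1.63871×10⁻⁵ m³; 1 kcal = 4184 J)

0.1802 kcal/in³

46.01 kJ/L × 1000 J/kJ ÷ 0.001 m³/L = 4.601×10⁷ J/m³
4.601×10⁷ J/m³ ÷ 4184 J/kcal × 1.63871×10⁻⁵ m³/in³ = 0.180203 kcal/in³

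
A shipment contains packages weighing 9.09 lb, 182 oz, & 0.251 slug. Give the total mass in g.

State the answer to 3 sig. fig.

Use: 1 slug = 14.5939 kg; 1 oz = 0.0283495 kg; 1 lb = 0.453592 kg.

9.09 lb × 0.453592 → 4.12315 kg
182 oz × 0.0283495 → 5.15961 kg
0.251 slug × 14.5939 → 3.66307 kg
Sum: 4.12315 + 5.15961 + 3.66307 = 12.9458 kg
In g: 12.9458 / 0.001 = 12945.8 g

1.29×10⁴ g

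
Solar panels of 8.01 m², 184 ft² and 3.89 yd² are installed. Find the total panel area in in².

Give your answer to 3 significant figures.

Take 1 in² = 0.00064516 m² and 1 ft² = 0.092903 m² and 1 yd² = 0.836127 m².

8.01 m² (already m²)
184 ft² × 0.092903 = 17.0942 m²
3.89 yd² × 0.836127 = 3.25253 m²
Total: 8.01 + 17.0942 + 3.25253 = 28.3567 m²
In in²: 28.3567 / 0.00064516 = 43953 in²

4.40×10⁴ in²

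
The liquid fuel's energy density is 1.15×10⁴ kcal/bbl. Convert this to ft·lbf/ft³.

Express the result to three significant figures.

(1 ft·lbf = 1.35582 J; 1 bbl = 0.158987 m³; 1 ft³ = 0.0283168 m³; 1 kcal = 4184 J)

1.15×10⁴ kcal/bbl × 4184 J/kcal ÷ 0.158987 m³/bbl = 3.02641×10⁸ J/m³
3.02641×10⁸ J/m³ ÷ 1.35582 J/ft·lbf × 0.0283168 m³/ft³ = 6.32077×10⁶ ft·lbf/ft³

6.32×10⁶ ft·lbf/ft³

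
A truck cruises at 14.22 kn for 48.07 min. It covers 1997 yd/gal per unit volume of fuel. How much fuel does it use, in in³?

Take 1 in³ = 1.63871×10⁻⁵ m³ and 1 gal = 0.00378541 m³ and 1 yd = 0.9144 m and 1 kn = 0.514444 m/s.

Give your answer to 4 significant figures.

14.22 kn → 7.31539 m/s
48.07 min → 2884.2 s
d = v × t = 7.31539 × 2884.2 = 21099 m
1997 yd/gal → 482393 m/m³
V = d / (distance per unit fuel) = 21099 / 482393 = 0.0437382 m³
In in³: 0.0437382 / 1.63871×10⁻⁵ = 2669.06 in³

2669 in³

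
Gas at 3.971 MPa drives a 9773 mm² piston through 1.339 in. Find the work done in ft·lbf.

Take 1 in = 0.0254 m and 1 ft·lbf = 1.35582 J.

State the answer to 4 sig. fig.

3.971 MPa → 3.971×10⁶ Pa
9773 mm² → 0.009773 m²
F = P × A = 3.971×10⁶ × 0.009773 = 38808.6 N
1.339 in → 0.0340106 m
W = F × d = 38808.6 × 0.0340106 = 1319.9 J
In ft·lbf: 1319.9 / 1.35582 = 973.507 ft·lbf

973.5 ft·lbf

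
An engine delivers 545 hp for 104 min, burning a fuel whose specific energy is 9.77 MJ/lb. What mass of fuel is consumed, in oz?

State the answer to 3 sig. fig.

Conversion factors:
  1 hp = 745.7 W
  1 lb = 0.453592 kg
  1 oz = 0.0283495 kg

545 hp → 406406 W
104 min → 6240 s
E = P × t = 406406 × 6240 = 2.53597×10⁹ J
9.77 MJ/lb → 2.15392×10⁷ J/kg
m = E / e_s = 2.53597×10⁹ / 2.15392×10⁷ = 117.737 kg
In oz: 117.737 / 0.0283495 = 4153.05 oz

4150 oz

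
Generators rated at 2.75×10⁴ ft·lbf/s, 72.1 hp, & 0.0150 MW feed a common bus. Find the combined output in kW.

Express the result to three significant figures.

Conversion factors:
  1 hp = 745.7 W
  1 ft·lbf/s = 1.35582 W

106 kW

2.75×10⁴ ft·lbf/s × 1.35582 = 37285 W
72.1 hp × 745.7 = 53765 W
0.0150 MW × 1000000 = 15000 W
Total: 37285 + 53765 + 15000 = 106050 W
In kW: 106050 / 1000 = 106.05 kW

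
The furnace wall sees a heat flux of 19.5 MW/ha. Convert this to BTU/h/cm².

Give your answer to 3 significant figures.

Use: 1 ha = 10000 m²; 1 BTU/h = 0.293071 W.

0.665 BTU/h/cm²

19.5 MW/ha × 1000000 W/MW ÷ 10000 m²/ha = 1950 W/m²
1950 W/m² ÷ 0.293071 W/BTU/h × 0.0001 m²/cm² = 0.665368 BTU/h/cm²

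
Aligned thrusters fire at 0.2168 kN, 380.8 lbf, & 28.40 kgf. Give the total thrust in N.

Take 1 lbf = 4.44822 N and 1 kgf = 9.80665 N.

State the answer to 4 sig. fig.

2189 N

0.2168 kN × 1000 = 216.8 N
380.8 lbf × 4.44822 = 1693.88 N
28.40 kgf × 9.80665 = 278.509 N
Sum: 216.8 + 1693.88 + 278.509 = 2189.19 N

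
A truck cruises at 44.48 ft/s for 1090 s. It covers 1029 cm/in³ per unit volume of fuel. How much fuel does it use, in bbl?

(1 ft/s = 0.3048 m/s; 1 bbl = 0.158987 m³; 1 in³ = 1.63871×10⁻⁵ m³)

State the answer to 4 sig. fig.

0.1480 bbl

44.48 ft/s → 13.5575 m/s
d = v × t = 13.5575 × 1090 = 14777.7 m
1029 cm/in³ → 627933 m/m³
V = d / (distance per unit fuel) = 14777.7 / 627933 = 0.0235339 m³
In bbl: 0.0235339 / 0.158987 = 0.148024 bbl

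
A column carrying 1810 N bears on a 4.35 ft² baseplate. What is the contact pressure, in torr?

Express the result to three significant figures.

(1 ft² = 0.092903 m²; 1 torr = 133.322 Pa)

33.6 torr

4.35 ft² × 0.092903 = 0.404128 m²
P = F / A = 1810 N / 0.404128 m² = 4478.78 Pa
4478.78 Pa ÷ (133.322 Pa/torr) = 33.5937 torr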